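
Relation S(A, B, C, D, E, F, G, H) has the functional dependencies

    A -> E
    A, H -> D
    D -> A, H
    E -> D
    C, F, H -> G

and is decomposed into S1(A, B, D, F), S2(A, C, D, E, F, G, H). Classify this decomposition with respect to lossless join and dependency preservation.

Lossless test: (A, D, F)⁺ = {A, D, E, F, H}, which is a superkey of neither fragment — lossy.
Dependency preservation: every FD's attributes lie within a single fragment, so each can be enforced locally — preserved.

lossy but dependency-preserving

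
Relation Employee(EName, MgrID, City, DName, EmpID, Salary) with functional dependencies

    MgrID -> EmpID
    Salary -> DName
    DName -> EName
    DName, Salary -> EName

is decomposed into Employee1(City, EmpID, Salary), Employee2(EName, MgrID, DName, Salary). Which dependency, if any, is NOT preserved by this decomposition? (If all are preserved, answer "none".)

Check MgrID → EmpID: no single fragment contains all of {MgrID, EmpID}, and the restricted closure of {MgrID} across the fragments never reaches {EmpID}.
Salary → DName is preserved.
DName → EName is preserved.
DName, Salary → EName is preserved.

MgrID -> EmpID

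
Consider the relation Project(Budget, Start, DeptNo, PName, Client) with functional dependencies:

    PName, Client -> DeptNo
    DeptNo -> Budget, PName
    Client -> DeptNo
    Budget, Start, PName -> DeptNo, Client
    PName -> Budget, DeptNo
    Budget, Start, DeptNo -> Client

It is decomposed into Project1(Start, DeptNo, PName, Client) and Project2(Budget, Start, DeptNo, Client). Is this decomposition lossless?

Yes

Common attributes: Project1 ∩ Project2 = {Start, DeptNo, Client}.
Closure of {Start, DeptNo, Client}: DeptNo → Budget, PName applies, adding Budget, PName. So (Start, DeptNo, Client)⁺ = {Budget, Start, DeptNo, PName, Client}.
This closure contains every attribute of Project1, so Project1 ∩ Project2 → Project1. The join is lossless.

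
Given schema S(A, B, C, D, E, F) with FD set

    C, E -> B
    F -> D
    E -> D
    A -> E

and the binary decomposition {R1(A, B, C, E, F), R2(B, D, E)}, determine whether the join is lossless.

Common attributes: R1 ∩ R2 = {B, E}.
Closure of {B, E}: E → D applies, adding D. So (B, E)⁺ = {B, D, E}.
This closure contains every attribute of R2, so R1 ∩ R2 → R2. The join is lossless.

Yes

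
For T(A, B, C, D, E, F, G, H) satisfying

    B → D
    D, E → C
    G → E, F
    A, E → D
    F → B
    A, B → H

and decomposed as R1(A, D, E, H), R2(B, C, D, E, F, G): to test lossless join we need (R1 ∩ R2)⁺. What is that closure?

R1 ∩ R2 = {D, E}.
D, E → C applies, adding C
Closure: {C, D, E}.

C, D, E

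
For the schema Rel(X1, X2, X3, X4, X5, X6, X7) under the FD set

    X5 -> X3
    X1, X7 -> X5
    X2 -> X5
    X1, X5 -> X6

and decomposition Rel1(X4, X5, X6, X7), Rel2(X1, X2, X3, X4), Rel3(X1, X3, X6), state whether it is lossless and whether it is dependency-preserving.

Lossless test (chase): applying each FD to every pair of rows produces no changes in the tableau, so no row becomes fully distinguished — the join is lossy.
Dependency preservation: the restricted closure of {X5} across the fragments never reaches {X3}, so X5 → X3 cannot be enforced without a join — not preserved.

lossy and not dependency-preserving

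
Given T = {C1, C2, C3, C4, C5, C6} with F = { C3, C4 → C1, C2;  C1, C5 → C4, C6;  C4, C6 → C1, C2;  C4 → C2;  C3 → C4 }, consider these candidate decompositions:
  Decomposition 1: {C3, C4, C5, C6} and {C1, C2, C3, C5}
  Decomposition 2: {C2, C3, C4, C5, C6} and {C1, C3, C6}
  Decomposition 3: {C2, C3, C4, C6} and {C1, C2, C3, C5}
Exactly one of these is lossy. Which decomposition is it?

Decomposition 3

Decomposition 1: common = {C3, C5}, closure = {C1, C2, C3, C4, C5, C6} → lossless.
Decomposition 2: common = {C3, C6}, closure = {C1, C2, C3, C4, C6} → lossless.
Decomposition 3: common = {C2, C3}, closure = {C1, C2, C3, C4} → lossy.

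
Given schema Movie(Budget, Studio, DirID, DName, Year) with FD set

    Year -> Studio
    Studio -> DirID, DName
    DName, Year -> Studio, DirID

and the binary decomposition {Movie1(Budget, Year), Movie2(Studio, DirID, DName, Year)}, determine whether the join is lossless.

Common attributes: Movie1 ∩ Movie2 = {Year}.
Closure of {Year}: Year → Studio applies, adding Studio; Studio → DirID, DName applies, adding DirID, DName. So (Year)⁺ = {Studio, DirID, DName, Year}.
This closure contains every attribute of Movie2, so Movie1 ∩ Movie2 → Movie2. The join is lossless.

Yes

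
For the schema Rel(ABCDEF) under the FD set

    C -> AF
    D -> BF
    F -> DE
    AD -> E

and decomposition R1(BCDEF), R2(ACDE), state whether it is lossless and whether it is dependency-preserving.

lossless and dependency-preserving

Lossless test: (CDE)⁺ = {ABCDEF}, which contains all of one fragment — lossless.
Dependency preservation: C → AF is not contained in any single fragment, but the restricted closure of its left-hand side across the fragments still reaches the right-hand side; the remaining FDs each lie inside some fragment. All dependencies are preserved.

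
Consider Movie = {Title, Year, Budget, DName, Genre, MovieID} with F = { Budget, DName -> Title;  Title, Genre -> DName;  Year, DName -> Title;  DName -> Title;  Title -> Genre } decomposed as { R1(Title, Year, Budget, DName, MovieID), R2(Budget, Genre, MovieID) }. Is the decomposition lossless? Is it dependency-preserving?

Lossless test: (Budget, MovieID)⁺ = {Budget, MovieID}, which is a superkey of neither fragment — lossy.
Dependency preservation: the restricted closure of {Title} across the fragments never reaches {Genre}, so Title → Genre cannot be enforced without a join — not preserved.

lossy and not dependency-preserving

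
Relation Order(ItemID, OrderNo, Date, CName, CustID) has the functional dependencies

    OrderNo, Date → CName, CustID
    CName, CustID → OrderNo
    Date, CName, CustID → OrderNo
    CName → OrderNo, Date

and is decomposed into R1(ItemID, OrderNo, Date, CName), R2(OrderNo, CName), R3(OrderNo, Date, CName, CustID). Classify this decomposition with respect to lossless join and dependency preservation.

Lossless test (chase): Rows 1 and 3 agree on OrderNo, Date; apply OrderNo, Date→CName, CustID and equate their CName, CustID entries. Rows 1 and 2 agree on CName; apply CName→OrderNo, Date and equate their OrderNo, Date entries. Rows 1 and 2 agree on OrderNo, Date; apply OrderNo, Date→CName, CustID and equate their CName, CustID entries. Row 1 is now all distinguished symbols — the join is lossless.
Dependency preservation: every FD's attributes lie within a single fragment, so each can be enforced locally — preserved.

lossless and dependency-preserving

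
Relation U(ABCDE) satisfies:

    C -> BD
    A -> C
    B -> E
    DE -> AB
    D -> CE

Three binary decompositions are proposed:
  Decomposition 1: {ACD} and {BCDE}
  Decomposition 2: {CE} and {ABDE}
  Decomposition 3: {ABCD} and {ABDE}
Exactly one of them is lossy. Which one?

Decomposition 1: common = {CD}, closure = {ABCDE} → lossless.
Decomposition 2: common = {E}, closure = {E} → lossy.
Decomposition 3: common = {ABD}, closure = {ABCDE} → lossless.

Decomposition 2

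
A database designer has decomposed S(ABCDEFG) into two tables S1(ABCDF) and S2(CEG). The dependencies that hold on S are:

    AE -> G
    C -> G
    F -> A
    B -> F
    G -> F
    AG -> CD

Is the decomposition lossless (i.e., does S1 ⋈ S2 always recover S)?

Common attributes: S1 ∩ S2 = {C}.
Closure of {C}: C → G applies, adding G; G → F applies, adding F; F → A applies, adding A; AG → CD applies, adding D. So (C)⁺ = {ACDFG}.
The closure contains neither all of S1 = {ABCDF} nor all of S2 = {CEG}, so the common attributes are not a superkey of either fragment. The join is lossy.

No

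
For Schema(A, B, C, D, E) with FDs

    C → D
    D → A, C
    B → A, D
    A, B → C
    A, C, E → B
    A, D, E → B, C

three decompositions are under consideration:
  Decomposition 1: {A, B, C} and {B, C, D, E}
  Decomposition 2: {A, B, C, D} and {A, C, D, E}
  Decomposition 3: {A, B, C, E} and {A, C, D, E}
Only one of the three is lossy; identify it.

Decomposition 1: common = {B, C}, closure = {A, B, C, D} → lossless.
Decomposition 2: common = {A, C, D}, closure = {A, C, D} → lossy.
Decomposition 3: common = {A, C, E}, closure = {A, B, C, D, E} → lossless.

Decomposition 2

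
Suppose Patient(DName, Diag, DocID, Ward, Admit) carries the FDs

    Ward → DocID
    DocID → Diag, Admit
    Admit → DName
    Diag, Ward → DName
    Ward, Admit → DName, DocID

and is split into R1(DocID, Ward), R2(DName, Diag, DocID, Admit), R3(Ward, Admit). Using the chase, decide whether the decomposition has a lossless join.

Chase test. Columns are DName, Diag, DocID, Ward, Admit; row i has aⱼ where attribute j ∈ Ri, else bᵢⱼ.
Initial tableau (one row per fragment):
  row 1: b11 b12 a3 a4 b15
  row 2: a1 a2 a3 b24 a5
  row 3: b31 b32 b33 a4 a5
Rows 1 and 3 agree on Ward; apply Ward→DocID and equate their DocID entries.
Rows 1 and 2 agree on DocID; apply DocID→Diag, Admit and equate their Diag, Admit entries.
Rows 1 and 3 agree on DocID; apply DocID→Diag, Admit and equate their Diag, Admit entries.
Rows 1 and 2 agree on Admit; apply Admit→DName and equate their DName entries.
Rows 1 and 3 agree on Admit; apply Admit→DName and equate their DName entries.
Row 1 is now all distinguished symbols — the join is lossless.

Yes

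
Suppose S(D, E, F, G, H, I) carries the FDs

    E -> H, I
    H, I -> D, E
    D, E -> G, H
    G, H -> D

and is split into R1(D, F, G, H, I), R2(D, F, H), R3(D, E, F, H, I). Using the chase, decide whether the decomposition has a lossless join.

Yes

Chase test. Columns are D, E, F, G, H, I; row i has aⱼ where attribute j ∈ Ri, else bᵢⱼ.
Initial tableau (one row per fragment):
  row 1: a1 b12 a3 a4 a5 a6
  row 2: a1 b22 a3 b24 a5 b26
  row 3: a1 a2 a3 b34 a5 a6
Rows 1 and 3 agree on H, I; apply H, I→D, E and equate their D, E entries.
Rows 1 and 3 agree on D, E; apply D, E→G, H and equate their G, H entries.
Row 1 is now all distinguished symbols — the join is lossless.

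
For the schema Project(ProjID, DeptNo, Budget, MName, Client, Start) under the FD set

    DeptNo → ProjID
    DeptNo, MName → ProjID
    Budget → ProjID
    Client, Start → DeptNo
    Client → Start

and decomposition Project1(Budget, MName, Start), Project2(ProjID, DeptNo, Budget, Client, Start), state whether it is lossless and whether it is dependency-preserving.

Lossless test: (Budget, Start)⁺ = {ProjID, Budget, Start}, which is a superkey of neither fragment — lossy.
Dependency preservation: DeptNo, MName → ProjID is not contained in any single fragment, but the restricted closure of its left-hand side across the fragments still reaches the right-hand side; the remaining FDs each lie inside some fragment. All dependencies are preserved.

lossy but dependency-preserving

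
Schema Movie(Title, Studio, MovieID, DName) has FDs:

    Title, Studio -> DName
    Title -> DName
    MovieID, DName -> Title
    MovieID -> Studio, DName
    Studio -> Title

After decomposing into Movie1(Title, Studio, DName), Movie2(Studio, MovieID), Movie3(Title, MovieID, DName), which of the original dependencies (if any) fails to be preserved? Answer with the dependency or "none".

Title, Studio → DName lies within Movie1.
Title → DName lies within Movie1.
MovieID, DName → Title lies within Movie3.
MovieID → Studio, DName: restricted closure across fragments reaches Studio, DName.
Studio → Title lies within Movie1.
Every dependency is enforceable on the fragments, so the decomposition is dependency-preserving.

none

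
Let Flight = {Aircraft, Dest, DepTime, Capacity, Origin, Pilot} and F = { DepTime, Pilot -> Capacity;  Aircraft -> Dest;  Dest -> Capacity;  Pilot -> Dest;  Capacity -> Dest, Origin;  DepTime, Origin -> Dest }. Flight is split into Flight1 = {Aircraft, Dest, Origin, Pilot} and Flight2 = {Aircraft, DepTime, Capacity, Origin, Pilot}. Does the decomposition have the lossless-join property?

Common attributes: Flight1 ∩ Flight2 = {Aircraft, Origin, Pilot}.
Closure of {Aircraft, Origin, Pilot}: Aircraft → Dest applies, adding Dest; Dest → Capacity applies, adding Capacity. So (Aircraft, Origin, Pilot)⁺ = {Aircraft, Dest, Capacity, Origin, Pilot}.
This closure contains every attribute of Flight1, so Flight1 ∩ Flight2 → Flight1. The join is lossless.

Yes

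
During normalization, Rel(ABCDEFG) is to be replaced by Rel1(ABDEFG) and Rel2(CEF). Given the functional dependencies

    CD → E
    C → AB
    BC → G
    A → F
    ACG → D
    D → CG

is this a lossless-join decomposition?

No

Common attributes: Rel1 ∩ Rel2 = {EF}.
No dependency enlarges {EF}, so (EF)⁺ = {EF}.
The closure contains neither all of Rel1 = {ABDEFG} nor all of Rel2 = {CEF}, so the common attributes are not a superkey of either fragment. The join is lossy.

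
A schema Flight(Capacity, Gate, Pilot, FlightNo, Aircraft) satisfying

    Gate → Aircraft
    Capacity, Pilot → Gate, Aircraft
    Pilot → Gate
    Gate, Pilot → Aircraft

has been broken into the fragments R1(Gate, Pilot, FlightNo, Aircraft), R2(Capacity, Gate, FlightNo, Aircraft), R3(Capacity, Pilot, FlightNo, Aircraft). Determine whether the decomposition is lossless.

Chase test. Columns are Capacity, Gate, Pilot, FlightNo, Aircraft; row i has aⱼ where attribute j ∈ Ri, else bᵢⱼ.
Initial tableau (one row per fragment):
  row 1: b11 a2 a3 a4 a5
  row 2: a1 a2 b23 a4 a5
  row 3: a1 b32 a3 a4 a5
Rows 1 and 3 agree on Pilot; apply Pilot→Gate and equate their Gate entries.
Row 3 is now all distinguished symbols — the join is lossless.

Yes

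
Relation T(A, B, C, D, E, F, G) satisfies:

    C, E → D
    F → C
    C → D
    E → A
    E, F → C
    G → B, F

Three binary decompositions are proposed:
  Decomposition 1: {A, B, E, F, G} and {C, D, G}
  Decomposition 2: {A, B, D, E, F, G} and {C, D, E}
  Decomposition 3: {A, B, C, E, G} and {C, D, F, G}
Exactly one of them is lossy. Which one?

Decomposition 1: common = {G}, closure = {B, C, D, F, G} → lossless.
Decomposition 2: common = {D, E}, closure = {A, D, E} → lossy.
Decomposition 3: common = {C, G}, closure = {B, C, D, F, G} → lossless.

Decomposition 2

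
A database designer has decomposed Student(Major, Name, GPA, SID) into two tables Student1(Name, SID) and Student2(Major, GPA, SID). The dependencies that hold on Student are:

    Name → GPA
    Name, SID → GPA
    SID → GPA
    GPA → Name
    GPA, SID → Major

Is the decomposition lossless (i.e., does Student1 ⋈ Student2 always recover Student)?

Yes

Common attributes: Student1 ∩ Student2 = {SID}.
Closure of {SID}: SID → GPA applies, adding GPA; GPA → Name applies, adding Name; GPA, SID → Major applies, adding Major. So (SID)⁺ = {Major, Name, GPA, SID}.
This closure contains every attribute of Student1, so Student1 ∩ Student2 → Student1. The join is lossless.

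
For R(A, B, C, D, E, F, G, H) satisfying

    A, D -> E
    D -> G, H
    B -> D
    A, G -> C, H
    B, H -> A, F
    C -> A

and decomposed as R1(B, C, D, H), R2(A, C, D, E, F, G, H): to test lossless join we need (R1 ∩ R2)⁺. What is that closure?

A, C, D, E, G, H

R1 ∩ R2 = {C, D, H}.
D → G, H applies, adding G
C → A applies, adding A
A, D → E applies, adding E
Closure: {A, C, D, E, G, H}.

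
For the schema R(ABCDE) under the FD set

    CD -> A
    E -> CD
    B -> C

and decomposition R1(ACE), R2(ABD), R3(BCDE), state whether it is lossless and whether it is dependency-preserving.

Lossless test (chase): Rows 1 and 3 agree on E; apply E→CD and equate their CD entries. Rows 2 and 3 agree on B; apply B→C and equate their C entries. Rows 1 and 3 agree on CD; apply CD→A and equate their A entries. Row 3 is now all distinguished symbols — the join is lossless.
Dependency preservation: the restricted closure of {CD} across the fragments never reaches {A}, so CD → A cannot be enforced without a join — not preserved.

lossless but not dependency-preserving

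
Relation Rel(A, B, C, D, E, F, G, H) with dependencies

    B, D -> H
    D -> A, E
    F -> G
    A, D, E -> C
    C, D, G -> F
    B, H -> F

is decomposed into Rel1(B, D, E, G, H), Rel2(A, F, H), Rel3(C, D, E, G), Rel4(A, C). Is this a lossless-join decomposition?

No

Chase test. Columns are A, B, C, D, E, F, G, H; row i has aⱼ where attribute j ∈ Reli, else bᵢⱼ.
Initial tableau (one row per fragment):
  row 1: b11 a2 b13 a4 a5 b16 a7 a8
  row 2: a1 b22 b23 b24 b25 a6 b27 a8
  row 3: b31 b32 a3 a4 a5 b36 a7 b38
  row 4: a1 b42 a3 b44 b45 b46 b47 b48
Rows 1 and 3 agree on D; apply D→A, E and equate their A, E entries.
Rows 1 and 3 agree on A, D, E; apply A, D, E→C and equate their C entries.
Rows 1 and 3 agree on C, D, G; apply C, D, G→F and equate their F entries.
No row becomes fully distinguished — the join is lossy.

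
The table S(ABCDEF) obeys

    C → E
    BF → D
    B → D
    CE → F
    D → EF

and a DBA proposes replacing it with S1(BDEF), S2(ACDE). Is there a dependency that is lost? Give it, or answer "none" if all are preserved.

CE → F

Check CE → F: no single fragment contains all of {CEF}, and the restricted closure of {CE} across the fragments never reaches {F}.
C → E is preserved.
BF → D is preserved.
B → D is preserved.
D → EF is preserved.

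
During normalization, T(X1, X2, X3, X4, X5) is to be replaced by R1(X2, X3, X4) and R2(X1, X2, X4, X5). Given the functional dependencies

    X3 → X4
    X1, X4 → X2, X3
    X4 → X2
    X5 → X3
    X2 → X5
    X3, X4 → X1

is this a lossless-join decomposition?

Common attributes: R1 ∩ R2 = {X2, X4}.
Closure of {X2, X4}: X2 → X5 applies, adding X5; X5 → X3 applies, adding X3; X3, X4 → X1 applies, adding X1. So (X2, X4)⁺ = {X1, X2, X3, X4, X5}.
This closure contains every attribute of R1, so R1 ∩ R2 → R1. The join is lossless.

Yes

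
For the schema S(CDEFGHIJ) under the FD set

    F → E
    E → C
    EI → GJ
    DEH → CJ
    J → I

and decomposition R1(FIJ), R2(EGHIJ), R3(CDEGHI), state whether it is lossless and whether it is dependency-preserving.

lossy and not dependency-preserving

Lossless test (chase): Rows 2 and 3 agree on E; apply E→C and equate their C entries. Rows 2 and 3 agree on EI; apply EI→GJ and equate their GJ entries. No row becomes fully distinguished — the join is lossy.
Dependency preservation: the restricted closure of {F} across the fragments never reaches {E}, so F → E cannot be enforced without a join — not preserved.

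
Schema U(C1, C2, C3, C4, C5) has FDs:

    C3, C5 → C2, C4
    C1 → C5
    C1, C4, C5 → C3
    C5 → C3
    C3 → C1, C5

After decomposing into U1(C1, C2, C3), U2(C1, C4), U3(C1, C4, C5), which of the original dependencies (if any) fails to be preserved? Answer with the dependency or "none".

C3, C5 → C2, C4: restricted closure across fragments reaches C2, C4.
C1 → C5 lies within U3.
C1, C4, C5 → C3: restricted closure across fragments reaches C3.
C5 → C3: restricted closure across fragments reaches C3.
C3 → C1, C5: restricted closure across fragments reaches C1, C5.
Every dependency is enforceable on the fragments, so the decomposition is dependency-preserving.

none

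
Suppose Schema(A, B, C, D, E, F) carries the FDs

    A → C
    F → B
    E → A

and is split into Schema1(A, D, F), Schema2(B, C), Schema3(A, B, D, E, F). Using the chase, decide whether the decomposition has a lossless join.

Chase test. Columns are A, B, C, D, E, F; row i has aⱼ where attribute j ∈ Schemai, else bᵢⱼ.
Initial tableau (one row per fragment):
  row 1: a1 b12 b13 a4 b15 a6
  row 2: b21 a2 a3 b24 b25 b26
  row 3: a1 a2 b33 a4 a5 a6
Rows 1 and 3 agree on A; apply A→C and equate their C entries.
Rows 1 and 3 agree on F; apply F→B and equate their B entries.
No row becomes fully distinguished — the join is lossy.

No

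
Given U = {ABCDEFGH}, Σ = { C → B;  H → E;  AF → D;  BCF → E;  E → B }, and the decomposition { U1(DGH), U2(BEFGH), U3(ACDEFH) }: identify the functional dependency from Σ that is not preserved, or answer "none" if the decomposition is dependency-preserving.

Check C → B: no single fragment contains all of {BC}, and the restricted closure of {C} across the fragments never reaches {B}.
H → E is preserved.
AF → D is preserved.
BCF → E is preserved.
E → B is preserved.

C → B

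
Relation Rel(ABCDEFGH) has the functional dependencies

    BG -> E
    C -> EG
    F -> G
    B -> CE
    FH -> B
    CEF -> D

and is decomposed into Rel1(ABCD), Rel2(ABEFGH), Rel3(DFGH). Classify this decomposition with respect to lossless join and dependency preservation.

Lossless test (chase): Rows 1 and 2 agree on B; apply B→CE and equate their CE entries. Rows 2 and 3 agree on FH; apply FH→B and equate their B entries. Rows 2 and 3 agree on BG; apply BG→E and equate their E entries. Rows 1 and 2 agree on C; apply C→EG and equate their EG entries. Rows 1 and 3 agree on B; apply B→CE and equate their CE entries. Rows 2 and 3 agree on CEF; apply CEF→D and equate their D entries. Row 2 is now all distinguished symbols — the join is lossless.
Dependency preservation: the restricted closure of {C} across the fragments never reaches {EG}, so C → EG cannot be enforced without a join — not preserved.

lossless but not dependency-preserving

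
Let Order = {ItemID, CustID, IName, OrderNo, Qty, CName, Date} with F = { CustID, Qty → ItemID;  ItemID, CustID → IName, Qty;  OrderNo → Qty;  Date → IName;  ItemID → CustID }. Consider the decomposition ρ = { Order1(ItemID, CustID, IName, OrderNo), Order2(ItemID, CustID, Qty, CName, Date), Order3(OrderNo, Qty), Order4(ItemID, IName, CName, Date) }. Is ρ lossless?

Chase test. Columns are ItemID, CustID, IName, OrderNo, Qty, CName, Date; row i has aⱼ where attribute j ∈ Orderi, else bᵢⱼ.
Initial tableau (one row per fragment):
  row 1: a1 a2 a3 a4 b15 b16 b17
  row 2: a1 a2 b23 b24 a5 a6 a7
  row 3: b31 b32 b33 a4 a5 b36 b37
  row 4: a1 b42 a3 b44 b45 a6 a7
Rows 1 and 2 agree on ItemID, CustID; apply ItemID, CustID→IName, Qty and equate their IName, Qty entries.
Rows 1 and 4 agree on ItemID; apply ItemID→CustID and equate their CustID entries.
Rows 1 and 4 agree on ItemID, CustID; apply ItemID, CustID→IName, Qty and equate their IName, Qty entries.
No row becomes fully distinguished — the join is lossy.

No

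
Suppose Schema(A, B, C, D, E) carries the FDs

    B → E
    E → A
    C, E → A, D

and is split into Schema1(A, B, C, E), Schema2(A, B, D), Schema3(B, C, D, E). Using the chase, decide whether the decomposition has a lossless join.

Yes

Chase test. Columns are A, B, C, D, E; row i has aⱼ where attribute j ∈ Schemai, else bᵢⱼ.
Initial tableau (one row per fragment):
  row 1: a1 a2 a3 b14 a5
  row 2: a1 a2 b23 a4 b25
  row 3: b31 a2 a3 a4 a5
Rows 1 and 2 agree on B; apply B→E and equate their E entries.
Rows 1 and 3 agree on E; apply E→A and equate their A entries.
Rows 1 and 3 agree on C, E; apply C, E→A, D and equate their A, D entries.
Row 1 is now all distinguished symbols — the join is lossless.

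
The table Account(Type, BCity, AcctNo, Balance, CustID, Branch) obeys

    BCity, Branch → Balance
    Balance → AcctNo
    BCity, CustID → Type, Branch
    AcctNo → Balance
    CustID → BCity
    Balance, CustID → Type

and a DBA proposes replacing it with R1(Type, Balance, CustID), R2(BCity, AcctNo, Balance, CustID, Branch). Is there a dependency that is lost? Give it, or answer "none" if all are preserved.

BCity, Branch → Balance lies within R2.
Balance → AcctNo lies within R2.
BCity, CustID → Type, Branch: restricted closure across fragments reaches Type, Branch.
AcctNo → Balance lies within R2.
CustID → BCity lies within R2.
Balance, CustID → Type lies within R1.
Every dependency is enforceable on the fragments, so the decomposition is dependency-preserving.

none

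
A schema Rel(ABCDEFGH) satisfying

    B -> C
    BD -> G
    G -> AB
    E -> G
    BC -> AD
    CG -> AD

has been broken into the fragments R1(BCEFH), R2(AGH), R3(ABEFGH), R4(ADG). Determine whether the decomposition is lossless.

Yes

Chase test. Columns are ABCDEFGH; row i has aⱼ where attribute j ∈ Ri, else bᵢⱼ.
Initial tableau (one row per fragment):
  row 1: b11 a2 a3 b14 a5 a6 b17 a8
  row 2: a1 b22 b23 b24 b25 b26 a7 a8
  row 3: a1 a2 b33 b34 a5 a6 a7 a8
  row 4: a1 b42 b43 a4 b45 b46 a7 b48
Rows 1 and 3 agree on B; apply B→C and equate their C entries.
Rows 2 and 3 agree on G; apply G→AB and equate their AB entries.
Rows 2 and 4 agree on G; apply G→AB and equate their AB entries.
Rows 1 and 3 agree on E; apply E→G and equate their G entries.
Rows 1 and 3 agree on BC; apply BC→AD and equate their AD entries.
Rows 1 and 2 agree on B; apply B→C and equate their C entries.
Rows 1 and 4 agree on B; apply B→C and equate their C entries.
Rows 1 and 2 agree on BC; apply BC→AD and equate their AD entries.
Rows 1 and 4 agree on BC; apply BC→AD and equate their AD entries.
Row 1 is now all distinguished symbols — the join is lossless.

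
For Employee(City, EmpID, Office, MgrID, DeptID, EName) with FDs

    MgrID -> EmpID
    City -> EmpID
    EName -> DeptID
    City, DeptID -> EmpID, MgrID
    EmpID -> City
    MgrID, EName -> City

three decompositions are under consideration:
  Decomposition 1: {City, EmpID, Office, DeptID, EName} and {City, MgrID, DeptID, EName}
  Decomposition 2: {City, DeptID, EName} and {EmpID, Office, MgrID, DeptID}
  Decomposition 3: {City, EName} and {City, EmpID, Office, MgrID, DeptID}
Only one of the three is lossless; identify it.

Decomposition 1: common = {City, DeptID, EName}, closure = {City, EmpID, MgrID, DeptID, EName} → lossless.
Decomposition 2: common = {DeptID}, closure = {DeptID} → lossy.
Decomposition 3: common = {City}, closure = {City, EmpID} → lossy.

Decomposition 1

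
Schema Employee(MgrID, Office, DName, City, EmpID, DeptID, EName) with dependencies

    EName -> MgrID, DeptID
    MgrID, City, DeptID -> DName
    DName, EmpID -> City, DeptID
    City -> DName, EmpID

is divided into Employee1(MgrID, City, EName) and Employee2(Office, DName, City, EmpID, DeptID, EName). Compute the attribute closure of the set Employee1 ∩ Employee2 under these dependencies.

Employee1 ∩ Employee2 = {City, EName}.
EName → MgrID, DeptID applies, adding MgrID, DeptID
MgrID, City, DeptID → DName applies, adding DName
City → DName, EmpID applies, adding EmpID
Closure: {MgrID, DName, City, EmpID, DeptID, EName}.

MgrID, DName, City, EmpID, DeptID, EName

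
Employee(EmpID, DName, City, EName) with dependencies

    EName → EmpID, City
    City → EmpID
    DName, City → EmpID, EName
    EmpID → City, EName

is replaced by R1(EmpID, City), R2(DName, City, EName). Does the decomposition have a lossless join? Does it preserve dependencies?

lossless and dependency-preserving

Lossless test: (City)⁺ = {EmpID, City, EName}, which contains all of one fragment — lossless.
Dependency preservation: EName → EmpID, City; DName, City → EmpID, EName; EmpID → City, EName are not contained in any single fragment, but the restricted closure of each left-hand side across the fragments still reaches the right-hand side; the remaining FDs each lie inside some fragment. All dependencies are preserved.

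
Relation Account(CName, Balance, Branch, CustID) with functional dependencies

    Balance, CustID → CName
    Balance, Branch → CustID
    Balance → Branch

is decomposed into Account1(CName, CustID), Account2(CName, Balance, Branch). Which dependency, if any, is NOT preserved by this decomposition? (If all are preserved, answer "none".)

Balance, Branch → CustID

Check Balance, Branch → CustID: no single fragment contains all of {Balance, Branch, CustID}, and the restricted closure of {Balance, Branch} across the fragments never reaches {CustID}.
Balance, CustID → CName is preserved.
Balance → Branch is preserved.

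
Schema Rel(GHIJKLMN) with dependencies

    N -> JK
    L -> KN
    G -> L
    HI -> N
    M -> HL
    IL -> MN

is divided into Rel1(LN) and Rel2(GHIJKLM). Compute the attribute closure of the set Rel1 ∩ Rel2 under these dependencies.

JKLN

Rel1 ∩ Rel2 = {L}.
L → KN applies, adding KN
N → JK applies, adding J
Closure: {JKLN}.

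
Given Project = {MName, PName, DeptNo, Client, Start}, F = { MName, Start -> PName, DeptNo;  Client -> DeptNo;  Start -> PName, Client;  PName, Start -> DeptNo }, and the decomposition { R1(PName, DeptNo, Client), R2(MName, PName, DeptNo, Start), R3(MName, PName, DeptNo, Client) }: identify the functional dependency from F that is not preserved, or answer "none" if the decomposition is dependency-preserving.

Check Start → PName, Client: no single fragment contains all of {PName, Client, Start}, and the restricted closure of {Start} across the fragments never reaches {PName, Client}.
MName, Start → PName, DeptNo is preserved.
Client → DeptNo is preserved.
PName, Start → DeptNo is preserved.

Start -> PName, Client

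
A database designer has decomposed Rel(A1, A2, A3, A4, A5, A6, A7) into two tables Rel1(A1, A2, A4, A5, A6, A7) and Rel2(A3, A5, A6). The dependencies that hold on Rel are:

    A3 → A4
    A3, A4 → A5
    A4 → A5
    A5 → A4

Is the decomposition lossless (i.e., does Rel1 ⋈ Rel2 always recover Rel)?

Common attributes: Rel1 ∩ Rel2 = {A5, A6}.
Closure of {A5, A6}: A5 → A4 applies, adding A4. So (A5, A6)⁺ = {A4, A5, A6}.
The closure contains neither all of Rel1 = {A1, A2, A4, A5, A6, A7} nor all of Rel2 = {A3, A5, A6}, so the common attributes are not a superkey of either fragment. The join is lossy.

No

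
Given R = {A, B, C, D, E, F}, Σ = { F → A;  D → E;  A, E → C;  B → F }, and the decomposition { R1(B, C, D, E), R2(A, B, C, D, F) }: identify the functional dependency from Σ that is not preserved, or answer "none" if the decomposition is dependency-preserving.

Check A, E → C: no single fragment contains all of {A, C, E}, and the restricted closure of {A, E} across the fragments never reaches {C}.
F → A is preserved.
D → E is preserved.
B → F is preserved.

A, E → C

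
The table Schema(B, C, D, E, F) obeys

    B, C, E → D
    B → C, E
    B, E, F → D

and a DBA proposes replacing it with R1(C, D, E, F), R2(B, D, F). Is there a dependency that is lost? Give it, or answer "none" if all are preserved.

Check B → C, E: no single fragment contains all of {B, C, E}, and the restricted closure of {B} across the fragments never reaches {C, E}.
B, C, E → D is preserved.
B, E, F → D is preserved.

B → C, E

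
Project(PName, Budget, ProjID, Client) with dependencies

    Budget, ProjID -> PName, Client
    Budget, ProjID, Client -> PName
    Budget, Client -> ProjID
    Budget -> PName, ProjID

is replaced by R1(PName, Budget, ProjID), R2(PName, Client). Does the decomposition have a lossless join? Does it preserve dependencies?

lossy and not dependency-preserving

Lossless test: (PName)⁺ = {PName}, which is a superkey of neither fragment — lossy.
Dependency preservation: the restricted closure of {Budget, ProjID} across the fragments never reaches {PName, Client}, so Budget, ProjID → PName, Client cannot be enforced without a join — not preserved.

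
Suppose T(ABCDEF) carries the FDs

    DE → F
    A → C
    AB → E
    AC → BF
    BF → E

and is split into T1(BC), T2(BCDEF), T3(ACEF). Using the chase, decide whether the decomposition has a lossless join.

Chase test. Columns are ABCDEF; row i has aⱼ where attribute j ∈ Ti, else bᵢⱼ.
Initial tableau (one row per fragment):
  row 1: b11 a2 a3 b14 b15 b16
  row 2: b21 a2 a3 a4 a5 a6
  row 3: a1 b32 a3 b34 a5 a6
No row becomes fully distinguished — the join is lossy.

No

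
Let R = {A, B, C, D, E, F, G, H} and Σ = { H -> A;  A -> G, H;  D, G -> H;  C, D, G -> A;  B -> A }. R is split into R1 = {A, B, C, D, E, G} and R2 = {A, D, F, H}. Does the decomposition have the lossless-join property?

Common attributes: R1 ∩ R2 = {A, D}.
Closure of {A, D}: A → G, H applies, adding G, H. So (A, D)⁺ = {A, D, G, H}.
The closure contains neither all of R1 = {A, B, C, D, E, G} nor all of R2 = {A, D, F, H}, so the common attributes are not a superkey of either fragment. The join is lossy.

No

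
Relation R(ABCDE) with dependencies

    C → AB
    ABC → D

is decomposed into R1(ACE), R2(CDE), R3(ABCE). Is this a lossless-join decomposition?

Yes

Chase test. Columns are ABCDE; row i has aⱼ where attribute j ∈ Ri, else bᵢⱼ.
Initial tableau (one row per fragment):
  row 1: a1 b12 a3 b14 a5
  row 2: b21 b22 a3 a4 a5
  row 3: a1 a2 a3 b34 a5
Rows 1 and 2 agree on C; apply C→AB and equate their AB entries.
Rows 1 and 3 agree on C; apply C→AB and equate their AB entries.
Rows 1 and 2 agree on ABC; apply ABC→D and equate their D entries.
Rows 1 and 3 agree on ABC; apply ABC→D and equate their D entries.
Row 1 is now all distinguished symbols — the join is lossless.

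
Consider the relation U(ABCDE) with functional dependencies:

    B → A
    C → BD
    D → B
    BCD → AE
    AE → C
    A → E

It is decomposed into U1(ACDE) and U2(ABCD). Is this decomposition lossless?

Yes

Common attributes: U1 ∩ U2 = {ACD}.
Closure of {ACD}: C → BD applies, adding B; BCD → AE applies, adding E. So (ACD)⁺ = {ABCDE}.
This closure contains every attribute of U1, so U1 ∩ U2 → U1. The join is lossless.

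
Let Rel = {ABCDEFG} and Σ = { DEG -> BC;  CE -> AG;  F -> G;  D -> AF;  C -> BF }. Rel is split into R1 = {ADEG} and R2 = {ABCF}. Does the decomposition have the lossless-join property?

No

Common attributes: R1 ∩ R2 = {A}.
No dependency enlarges {A}, so (A)⁺ = {A}.
The closure contains neither all of R1 = {ADEG} nor all of R2 = {ABCF}, so the common attributes are not a superkey of either fragment. The join is lossy.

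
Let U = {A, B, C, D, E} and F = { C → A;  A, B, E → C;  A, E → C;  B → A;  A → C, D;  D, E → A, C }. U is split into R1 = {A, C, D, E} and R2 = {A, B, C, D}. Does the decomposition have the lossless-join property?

Common attributes: R1 ∩ R2 = {A, C, D}.
No dependency enlarges {A, C, D}, so (A, C, D)⁺ = {A, C, D}.
The closure contains neither all of R1 = {A, C, D, E} nor all of R2 = {A, B, C, D}, so the common attributes are not a superkey of either fragment. The join is lossy.

No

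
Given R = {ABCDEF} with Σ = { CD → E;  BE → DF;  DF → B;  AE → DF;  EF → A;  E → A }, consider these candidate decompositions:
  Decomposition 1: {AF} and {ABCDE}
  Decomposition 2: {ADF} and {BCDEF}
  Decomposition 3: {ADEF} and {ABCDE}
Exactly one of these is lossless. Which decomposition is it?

Decomposition 1: common = {A}, closure = {A} → lossy.
Decomposition 2: common = {DF}, closure = {BDF} → lossy.
Decomposition 3: common = {ADE}, closure = {ABDEF} → lossless.

Decomposition 3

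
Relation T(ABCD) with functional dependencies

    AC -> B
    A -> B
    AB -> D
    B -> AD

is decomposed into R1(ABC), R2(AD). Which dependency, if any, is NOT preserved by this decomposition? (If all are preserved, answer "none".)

none

AC → B lies within R1.
A → B lies within R1.
AB → D: restricted closure across fragments reaches D.
B → AD: restricted closure across fragments reaches AD.
Every dependency is enforceable on the fragments, so the decomposition is dependency-preserving.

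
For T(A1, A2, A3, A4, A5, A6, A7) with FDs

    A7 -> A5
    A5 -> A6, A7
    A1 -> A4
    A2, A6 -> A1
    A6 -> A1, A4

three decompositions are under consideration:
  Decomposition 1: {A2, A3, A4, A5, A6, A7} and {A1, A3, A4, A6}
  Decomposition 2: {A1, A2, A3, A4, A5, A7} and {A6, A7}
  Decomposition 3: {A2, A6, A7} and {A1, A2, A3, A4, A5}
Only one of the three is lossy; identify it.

Decomposition 1: common = {A3, A4, A6}, closure = {A1, A3, A4, A6} → lossless.
Decomposition 2: common = {A7}, closure = {A1, A4, A5, A6, A7} → lossless.
Decomposition 3: common = {A2}, closure = {A2} → lossy.

Decomposition 3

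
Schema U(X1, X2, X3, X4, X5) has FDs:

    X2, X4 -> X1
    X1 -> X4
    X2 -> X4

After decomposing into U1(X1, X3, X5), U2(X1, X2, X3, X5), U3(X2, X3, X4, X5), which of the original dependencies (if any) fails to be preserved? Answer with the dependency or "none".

Check X1 → X4: no single fragment contains all of {X1, X4}, and the restricted closure of {X1} across the fragments never reaches {X4}.
X2, X4 → X1 is preserved.
X2 → X4 is preserved.

X1 -> X4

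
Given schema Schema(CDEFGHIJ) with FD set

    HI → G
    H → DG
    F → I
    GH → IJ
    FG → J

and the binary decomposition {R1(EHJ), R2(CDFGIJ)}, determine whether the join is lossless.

No

Common attributes: R1 ∩ R2 = {J}.
No dependency enlarges {J}, so (J)⁺ = {J}.
The closure contains neither all of R1 = {EHJ} nor all of R2 = {CDFGIJ}, so the common attributes are not a superkey of either fragment. The join is lossy.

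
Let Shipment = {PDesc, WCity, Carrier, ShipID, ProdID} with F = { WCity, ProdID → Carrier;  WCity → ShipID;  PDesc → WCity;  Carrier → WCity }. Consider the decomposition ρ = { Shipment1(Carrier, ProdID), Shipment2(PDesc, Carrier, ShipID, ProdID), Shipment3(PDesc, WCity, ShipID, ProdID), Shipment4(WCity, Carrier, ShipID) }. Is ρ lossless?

Yes

Chase test. Columns are PDesc, WCity, Carrier, ShipID, ProdID; row i has aⱼ where attribute j ∈ Shipmenti, else bᵢⱼ.
Initial tableau (one row per fragment):
  row 1: b11 b12 a3 b14 a5
  row 2: a1 b22 a3 a4 a5
  row 3: a1 a2 b33 a4 a5
  row 4: b41 a2 a3 a4 b45
Rows 2 and 3 agree on PDesc; apply PDesc→WCity and equate their WCity entries.
Rows 1 and 2 agree on Carrier; apply Carrier→WCity and equate their WCity entries.
Rows 1 and 3 agree on WCity, ProdID; apply WCity, ProdID→Carrier and equate their Carrier entries.
Rows 1 and 2 agree on WCity; apply WCity→ShipID and equate their ShipID entries.
Row 2 is now all distinguished symbols — the join is lossless.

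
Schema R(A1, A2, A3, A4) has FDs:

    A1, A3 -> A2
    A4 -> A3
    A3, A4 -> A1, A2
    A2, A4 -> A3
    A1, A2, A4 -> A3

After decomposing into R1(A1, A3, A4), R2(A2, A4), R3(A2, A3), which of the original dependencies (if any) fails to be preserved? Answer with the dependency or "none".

Check A1, A3 → A2: no single fragment contains all of {A1, A2, A3}, and the restricted closure of {A1, A3} across the fragments never reaches {A2}.
A4 → A3 is preserved.
A3, A4 → A1, A2 is preserved.
A2, A4 → A3 is preserved.
A1, A2, A4 → A3 is preserved.

A1, A3 -> A2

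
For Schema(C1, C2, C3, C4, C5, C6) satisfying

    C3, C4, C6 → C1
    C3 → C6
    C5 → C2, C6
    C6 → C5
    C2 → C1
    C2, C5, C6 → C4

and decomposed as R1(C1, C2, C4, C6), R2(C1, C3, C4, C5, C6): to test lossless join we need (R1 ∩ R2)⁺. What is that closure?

R1 ∩ R2 = {C1, C4, C6}.
C6 → C5 applies, adding C5
C5 → C2, C6 applies, adding C2
Closure: {C1, C2, C4, C5, C6}.

C1, C2, C4, C5, C6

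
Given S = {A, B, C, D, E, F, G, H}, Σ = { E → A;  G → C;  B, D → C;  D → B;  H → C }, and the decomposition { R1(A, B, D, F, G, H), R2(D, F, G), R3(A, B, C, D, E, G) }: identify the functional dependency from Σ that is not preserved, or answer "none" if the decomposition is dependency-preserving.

H → C

Check H → C: no single fragment contains all of {C, H}, and the restricted closure of {H} across the fragments never reaches {C}.
E → A is preserved.
G → C is preserved.
B, D → C is preserved.
D → B is preserved.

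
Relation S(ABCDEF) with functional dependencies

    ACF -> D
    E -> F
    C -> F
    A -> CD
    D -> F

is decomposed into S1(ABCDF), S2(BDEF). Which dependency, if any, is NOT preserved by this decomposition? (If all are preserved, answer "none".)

none

ACF → D lies within S1.
E → F lies within S2.
C → F lies within S1.
A → CD lies within S1.
D → F lies within S1.
Every dependency is enforceable on the fragments, so the decomposition is dependency-preserving.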